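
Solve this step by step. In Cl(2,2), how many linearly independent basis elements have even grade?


Even subalgebra dimension = 2^(n-1)
n = 2 + 2 = 4
2^(4 - 1) = 2^3 = 8
Verification: sum of C(4,k) for even k = 1 + 6 + 1 = 8
Result = 8


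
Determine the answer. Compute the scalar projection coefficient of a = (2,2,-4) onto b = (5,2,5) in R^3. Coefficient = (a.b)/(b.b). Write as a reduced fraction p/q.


Projection coefficient = (a . b) / (b . b)
a . b = 2*5 + 2*2 + (-4)*5
= 10 + 4 + (-20) = -6
b . b = 5^2 + 2^2 + 5^2
= 25 + 4 + 25 = 54
Coefficient = -6/54
In lowest terms: -1/9


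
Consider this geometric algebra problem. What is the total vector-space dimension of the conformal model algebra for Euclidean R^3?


The conformal model of R^3 uses Cl(4,1): the 3 Euclidean generators plus two extra orthogonal generators e+ (e+^2 = +1) and e- (e-^2 = -1), from which the null vectors e0, einf are built.
Number of generators m = 3 + 2 = 5.
dim Cl(p,q) = 2^m = 2^5 = 32


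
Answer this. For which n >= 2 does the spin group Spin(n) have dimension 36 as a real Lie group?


dim Spin(n) = dim so(n) = n(n-1)/2.
Solve n(n-1)/2 = 36, i.e. n^2 - n - 72 = 0.
Discriminant = 1 + 8*36 = 289
n = (1 + sqrt(289))/2 = (1 + 17)/2 = 9


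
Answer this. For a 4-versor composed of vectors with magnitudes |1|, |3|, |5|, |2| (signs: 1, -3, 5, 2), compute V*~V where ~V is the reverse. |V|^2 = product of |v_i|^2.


Each vector v_i has |v_i|^2 = s_i^2
Squared scales: 1^2 = 1, (-3)^2 = 9, 5^2 = 25, 2^2 = 4
|V|^2 = 1 * 9 * 25 * 4
= 900


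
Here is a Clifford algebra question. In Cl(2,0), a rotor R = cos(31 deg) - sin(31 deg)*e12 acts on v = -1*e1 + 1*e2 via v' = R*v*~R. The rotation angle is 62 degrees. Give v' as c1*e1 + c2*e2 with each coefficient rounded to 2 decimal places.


Rotor R = cos(31deg) - sin(31deg)*e12
Rotation angle theta = 2 * 31 = 62 degrees
v' = R*v*~R rotates v by theta.
cos(62deg) = 0.4695, sin(62deg) = 0.8829
v'_1 = -1*cos(62deg) - 1*sin(62deg)
= -1*0.4695 - 1*0.8829
= -1.35
v'_2 = -1*sin(62deg) + 1*cos(62deg)
= -1*0.8829 + 1*0.4695
= -0.41
v' = -1.35*e1 - 0.41*e2


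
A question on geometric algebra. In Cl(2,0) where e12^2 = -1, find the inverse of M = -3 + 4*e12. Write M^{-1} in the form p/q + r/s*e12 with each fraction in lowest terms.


M = -3 + 4*e12, where e12^2 = -1.
Since M commutes with its reverse ~M = a - b*e12, M * ~M = a^2 - b^2*e12^2 = a^2 + b^2.
So M^{-1} = ~M / (a^2 + b^2) = (a - b*e12)/(a^2 + b^2).
a^2 + b^2 = 9 + 16 = 25
Scalar part = -3/25 = -3/25
Bivector coeff = -4/25 = -4/25
M^{-1} = -3/25 - 4/25*e12


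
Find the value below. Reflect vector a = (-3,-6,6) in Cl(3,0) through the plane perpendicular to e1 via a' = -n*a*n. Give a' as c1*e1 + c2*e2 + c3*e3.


Reflection formula: a' = -n*a*n, with n = e1 (unit vector, n^2 = 1).
For reflection through hyperplane perp to e1:
The component along e1 flips sign, others stay.
a = (-3, -6, 6)
a' = (3, -6, 6)
a' = 3*e1 - 6*e2 + 6*e3


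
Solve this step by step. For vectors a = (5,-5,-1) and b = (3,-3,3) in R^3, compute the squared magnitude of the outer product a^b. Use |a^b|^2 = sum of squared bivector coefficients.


a wedge b = (a1*b2 - a2*b1)*e12 + (a1*b3 - a3*b1)*e13 + (a2*b3 - a3*b2)*e23
e12 coeff: 5*(-3) - (-5)*3 = -15 - (-15) = 0
e13 coeff: 5*3 - (-1)*3 = 15 - (-3) = 18
e23 coeff: (-5)*3 - (-1)*(-3) = -15 - 3 = -18
|a wedge b|^2 = 0^2 + 18^2 + (-18)^2
= 0 + 324 + 324
= 648


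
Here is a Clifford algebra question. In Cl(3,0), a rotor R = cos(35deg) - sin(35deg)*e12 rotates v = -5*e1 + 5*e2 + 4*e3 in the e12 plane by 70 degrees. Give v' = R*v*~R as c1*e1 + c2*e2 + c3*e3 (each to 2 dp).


Rotor R = cos(35deg) - sin(35deg)*e12
Rotation angle theta = 2 * 35 = 70 degrees in the e12 plane (e1 -> e2).
The component perpendicular to the plane (e3) is invariant: v'_3 = v3 = 4.00
cos(70deg) = 0.3420, sin(70deg) = 0.9397
v'_1 = v1*cos(theta) - v2*sin(theta) = -5*0.3420 - 5*0.9397 = -6.41
v'_2 = v1*sin(theta) + v2*cos(theta) = -5*0.9397 + 5*0.3420 = -2.99
v' = -6.41*e1 - 2.99*e2 + 4.00*e3


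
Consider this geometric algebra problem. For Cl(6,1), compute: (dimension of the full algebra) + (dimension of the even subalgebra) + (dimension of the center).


n = 6 + 1 = 7
Total dim = 2^7 = 128
Even subalgebra dim = 2^6 = 64
n is odd, so center dim = 2
Sum = 128 + 64 + 2 = 194


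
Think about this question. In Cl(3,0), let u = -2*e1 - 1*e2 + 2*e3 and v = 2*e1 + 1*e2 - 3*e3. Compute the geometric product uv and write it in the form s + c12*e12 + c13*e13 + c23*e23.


In Cl(3,0): e_i^2 = 1, e_ie_j = -e_je_i for i != j.
Scalar part = u . v = (-2)*2 + (-1)*1 + 2*(-3)
= -4 + (-1) + (-6) = -11
e12 coeff = (-2)*1 - (-1)*2 = -2 - (-2) = 0
e13 coeff = (-2)*(-3) - 2*2 = 6 - 4 = 2
e23 coeff = (-1)*(-3) - 2*1 = 3 - 2 = 1
uv = -11 + 0*e12 + 2*e13 + 1*e23


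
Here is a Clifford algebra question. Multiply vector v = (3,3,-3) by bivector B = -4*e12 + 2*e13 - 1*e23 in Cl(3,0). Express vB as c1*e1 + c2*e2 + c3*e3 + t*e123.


vB has grade-1 (vector) and grade-3 (trivector) parts: vB = (v _| B) + (v ^ B).
Vector part <vB>_1:
  e1: -v2*b12 - v3*b13 = -(3)*(-4) - (-3)*(2) = 18
  e2: v1*b12 - v3*b23 = (3)*(-4) - (-3)*(-1) = -15
  e3: v1*b13 + v2*b23 = (3)*(2) + (3)*(-1) = 3
Trivector part <vB>_3:
  e123: v1*b23 - v2*b13 + v3*b12 = (3)*(-1) - (3)*(2) + (-3)*(-4) = 3
vB = 18*e1 - 15*e2 + 3*e3 + 3*e123


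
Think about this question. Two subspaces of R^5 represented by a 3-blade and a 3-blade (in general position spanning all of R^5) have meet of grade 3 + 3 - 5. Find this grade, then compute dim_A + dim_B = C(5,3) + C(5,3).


Meet grade = grade(A) + grade(B) - n
= 3 + 3 - 5 = 1
C(5,3) = 10
C(5,3) = 10
dim_A + dim_B = 10 + 10 = 20


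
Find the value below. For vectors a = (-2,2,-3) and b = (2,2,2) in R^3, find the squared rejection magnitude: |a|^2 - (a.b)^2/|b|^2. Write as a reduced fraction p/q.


|a|^2 = (-2)^2 + 2^2 + (-3)^2 = 17
|b|^2 = 2^2 + 2^2 + 2^2 = 12
a . b = (-2)*2 + 2*2 + (-3)*2 = -6
(a.b)^2 = (-6)^2 = 36
|rej|^2 = 17 - 36/12
= (204 - 36)/12
= 168/12
In lowest terms: 14/1


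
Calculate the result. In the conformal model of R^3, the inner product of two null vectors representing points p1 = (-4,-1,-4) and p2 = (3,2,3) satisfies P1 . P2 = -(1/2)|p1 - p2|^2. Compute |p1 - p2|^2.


p1 - p2 = (-7, -3, -7)
|p1 - p2|^2 = (-7)^2 + (-3)^2 + (-7)^2
= 49 + 9 + 49
= 107


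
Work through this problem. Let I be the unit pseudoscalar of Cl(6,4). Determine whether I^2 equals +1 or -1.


The pseudoscalar I = e1...e_n (product of all n generators) of Cl(p,q) satisfies I^2 = (-1)^(q + n(n-1)/2).
p = 6, q = 4, n = p + q = 10
n(n-1)/2 = 10 * 9 / 2 = 45
Exponent = q + n(n-1)/2 = 4 + 45 = 49
I^2 = (-1)^49 = -1


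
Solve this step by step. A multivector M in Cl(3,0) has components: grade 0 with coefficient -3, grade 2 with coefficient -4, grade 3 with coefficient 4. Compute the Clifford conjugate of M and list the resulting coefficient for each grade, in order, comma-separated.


Clifford conjugate sign for grade k: (-1)^(k(k+1)/2)
Grade 0: (-1)^(0*1/2) = (-1)^0 = 1, coeff -3 -> -3
Grade 2: (-1)^(2*3/2) = (-1)^3 = -1, coeff -4 -> 4
Grade 3: (-1)^(3*4/2) = (-1)^6 = 1, coeff 4 -> 4
Conjugated coefficients: -3, 4, 4


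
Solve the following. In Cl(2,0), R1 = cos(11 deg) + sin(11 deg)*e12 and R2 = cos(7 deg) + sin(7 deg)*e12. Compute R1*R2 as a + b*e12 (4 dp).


Same-plane rotors commute and their half-angles add:
R1*R2 = cos(a1 + a2) + sin(a1 + a2)*e12.
a1 + a2 = 11 + 7 = 18 deg
cos(18 deg) = 0.9511
sin(18 deg) = 0.3090
R1*R2 = 0.9511 + 0.3090*e12


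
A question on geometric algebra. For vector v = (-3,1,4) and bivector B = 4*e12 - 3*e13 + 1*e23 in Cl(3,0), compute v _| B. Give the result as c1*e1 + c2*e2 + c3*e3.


Left contraction v _| B = <vB>_1 (grade-1 part of the geometric product vB).
Using e1_|e12 = e2, e2_|e12 = -e1, e1_|e13 = e3, e3_|e13 = -e1, e2_|e23 = e3, e3_|e23 = -e2:
e1 coeff: -v2*b12 - v3*b13 = -(1)*(4) - (4)*(-3) = 8
e2 coeff: v1*b12 - v3*b23 = (-3)*(4) - (4)*(1) = -16
e3 coeff: v1*b13 + v2*b23 = (-3)*(-3) + (1)*(1) = 10
v _| B = 8*e1 - 16*e2 + 10*e3


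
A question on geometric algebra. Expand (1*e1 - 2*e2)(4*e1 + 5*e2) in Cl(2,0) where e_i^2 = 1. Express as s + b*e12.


Expand: (1*e1 - 2*e2)(4*e1 + 5*e2)
= 1*4*e1e1 + 1*5*e1e2 + (-2)*4*e2e1 + (-2)*5*e2e2
Using e1^2 = e2^2 = 1, e2e1 = -e1e2:
Scalar part s = 1*4 + (-2)*5 = 4 + (-10) = -6
Bivector part b = 1*5 - (-2)*4 = 5 - (-8) = 13
uv = -6 + 13*e12


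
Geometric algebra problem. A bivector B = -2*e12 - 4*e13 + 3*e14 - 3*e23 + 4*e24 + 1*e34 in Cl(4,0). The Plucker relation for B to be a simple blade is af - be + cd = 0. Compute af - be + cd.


Plucker relation: af - be + cd
a*f = (-2)*1 = -2
b*e = (-4)*4 = -16
c*d = 3*(-3) = -9
af - be + cd = -2 - (-16) + (-9)
= 5


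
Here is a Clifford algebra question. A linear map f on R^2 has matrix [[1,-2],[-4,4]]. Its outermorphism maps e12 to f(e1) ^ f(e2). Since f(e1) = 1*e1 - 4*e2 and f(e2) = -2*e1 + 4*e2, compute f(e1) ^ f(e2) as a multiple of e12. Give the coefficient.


The outermorphism of a linear map f sends e1^e2 to f(e1)^f(e2).
f(e1) = 1*e1 - 4*e2
f(e2) = -2*e1 + 4*e2
f(e1) ^ f(e2) = (1*e1 - 4*e2) ^ (-2*e1 + 4*e2)
= 1*4*e12 + (-4)*(-2)*e21
= (4 - 8)*e12
= -4*e12
Coefficient = -4


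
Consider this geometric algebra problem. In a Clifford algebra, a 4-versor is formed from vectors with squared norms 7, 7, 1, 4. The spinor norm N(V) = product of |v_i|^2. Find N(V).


Spinor norm N(V) = |v1|^2 * |v2|^2 * ... * |v4|^2
= 7 * 7 * 1 * 4
Running product: 7, 49, 49, 196
N(V) = 196


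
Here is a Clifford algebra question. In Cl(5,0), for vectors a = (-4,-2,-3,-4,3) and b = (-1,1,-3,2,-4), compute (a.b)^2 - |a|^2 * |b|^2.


a . b = (-4)*(-1) + (-2)*1 + (-3)*(-3) + (-4)*2 + 3*(-4)
= 4 + (-2) + 9 + (-8) + (-12) = -9
|a|^2 = (-4)^2 + (-2)^2 + (-3)^2 + (-4)^2 + 3^2 = 54
|b|^2 = (-1)^2 + 1^2 + (-3)^2 + 2^2 + (-4)^2 = 31
(a.b)^2 = (-9)^2 = 81
|a|^2 * |b|^2 = 54 * 31 = 1674
Result = 81 - 1674 = -1593


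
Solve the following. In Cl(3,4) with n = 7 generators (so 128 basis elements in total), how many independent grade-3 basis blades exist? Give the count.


Number of grade-k basis blades in Cl(p,q) with n = p + q is C(n, k).
n = 3 + 4 = 7
C(7, 3) = 7! / (3! * 4!)
= 5040 / (6 * 24)
= 35


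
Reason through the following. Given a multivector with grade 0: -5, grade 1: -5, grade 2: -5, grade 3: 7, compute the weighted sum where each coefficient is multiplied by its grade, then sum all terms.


Grade-weighted sum = sum of grade_k * coefficient_k
0*(-5) = 0
1*(-5) = -5
2*(-5) = -10
3*7 = 21
Total = 0 + (-5) + (-10) + 21 = 6


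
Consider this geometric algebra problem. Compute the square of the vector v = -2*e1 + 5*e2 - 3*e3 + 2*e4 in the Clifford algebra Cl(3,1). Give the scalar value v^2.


v^2 = sum of c_i^2 * e_i^2
Positive signature terms (e_i^2 = +1): (-2)^2 + 5^2 + (-3)^2 = 38
Negative signature terms (e_j^2 = -1): 2^2 = 4
v^2 = 38 - 4 = 34


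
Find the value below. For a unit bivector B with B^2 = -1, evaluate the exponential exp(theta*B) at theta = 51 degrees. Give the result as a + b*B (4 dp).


For a unit bivector B with B^2 = -1, the exponential series gives
e^(theta*B) = cos(theta) + sin(theta)*B (the GA analogue of Euler's formula).
theta = 51 degrees = 0.890118 rad
cos(51 deg) = 0.6293
sin(51 deg) = 0.7771
exp(theta*B) = 0.6293 + 0.7771*B


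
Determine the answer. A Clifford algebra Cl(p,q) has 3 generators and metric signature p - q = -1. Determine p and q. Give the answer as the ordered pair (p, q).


We need p + q = 3 and p - q = -1.
Adding: 2p = 3 + (-1) = 2, so p = 1.
Then q = 3 - 1 = 2.
(p, q) = (1, 2)


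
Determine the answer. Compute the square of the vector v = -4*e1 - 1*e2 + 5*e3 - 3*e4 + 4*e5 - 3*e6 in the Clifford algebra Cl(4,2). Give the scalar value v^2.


v^2 = sum of c_i^2 * e_i^2
Positive signature terms (e_i^2 = +1): (-4)^2 + (-1)^2 + 5^2 + (-3)^2 = 51
Negative signature terms (e_j^2 = -1): 4^2 + (-3)^2 = 25
v^2 = 51 - 25 = 26


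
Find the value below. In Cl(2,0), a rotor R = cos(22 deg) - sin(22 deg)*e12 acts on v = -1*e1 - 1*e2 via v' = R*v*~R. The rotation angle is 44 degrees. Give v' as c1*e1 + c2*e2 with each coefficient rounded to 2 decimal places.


Rotor R = cos(22deg) - sin(22deg)*e12
Rotation angle theta = 2 * 22 = 44 degrees
v' = R*v*~R rotates v by theta.
cos(44deg) = 0.7193, sin(44deg) = 0.6947
v'_1 = -1*cos(44deg) - (-1)*sin(44deg)
= -1*0.7193 - (-1)*0.6947
= -0.02
v'_2 = -1*sin(44deg) + (-1)*cos(44deg)
= -1*0.6947 + (-1)*0.7193
= -1.41
v' = -0.02*e1 - 1.41*e2


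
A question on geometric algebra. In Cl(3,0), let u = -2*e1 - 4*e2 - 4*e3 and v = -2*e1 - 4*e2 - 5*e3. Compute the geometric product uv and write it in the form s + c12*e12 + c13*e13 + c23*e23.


In Cl(3,0): e_i^2 = 1, e_ie_j = -e_je_i for i != j.
Scalar part = u . v = (-2)*(-2) + (-4)*(-4) + (-4)*(-5)
= 4 + 16 + 20 = 40
e12 coeff = (-2)*(-4) - (-4)*(-2) = 8 - 8 = 0
e13 coeff = (-2)*(-5) - (-4)*(-2) = 10 - 8 = 2
e23 coeff = (-4)*(-5) - (-4)*(-4) = 20 - 16 = 4
uv = 40 + 0*e12 + 2*e13 + 4*e23


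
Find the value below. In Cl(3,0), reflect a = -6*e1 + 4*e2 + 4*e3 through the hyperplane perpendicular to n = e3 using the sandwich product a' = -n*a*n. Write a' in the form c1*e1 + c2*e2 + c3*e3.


Reflection formula: a' = -n*a*n, with n = e3 (unit vector, n^2 = 1).
For reflection through hyperplane perp to e3:
The component along e3 flips sign, others stay.
a = (-6, 4, 4)
a' = (-6, 4, -4)
a' = -6*e1 + 4*e2 - 4*e3


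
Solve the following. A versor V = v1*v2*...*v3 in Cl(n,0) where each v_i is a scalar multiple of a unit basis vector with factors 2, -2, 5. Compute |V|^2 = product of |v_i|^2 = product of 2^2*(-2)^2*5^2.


Each vector v_i has |v_i|^2 = s_i^2
Squared scales: 2^2 = 4, (-2)^2 = 4, 5^2 = 25
|V|^2 = 4 * 4 * 25
= 400


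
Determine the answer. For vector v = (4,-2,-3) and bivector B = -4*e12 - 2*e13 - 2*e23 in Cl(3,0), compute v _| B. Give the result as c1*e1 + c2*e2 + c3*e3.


Left contraction v _| B = <vB>_1 (grade-1 part of the geometric product vB).
Using e1_|e12 = e2, e2_|e12 = -e1, e1_|e13 = e3, e3_|e13 = -e1, e2_|e23 = e3, e3_|e23 = -e2:
e1 coeff: -v2*b12 - v3*b13 = -(-2)*(-4) - (-3)*(-2) = -14
e2 coeff: v1*b12 - v3*b23 = (4)*(-4) - (-3)*(-2) = -22
e3 coeff: v1*b13 + v2*b23 = (4)*(-2) + (-2)*(-2) = -4
v _| B = -14*e1 - 22*e2 - 4*e3


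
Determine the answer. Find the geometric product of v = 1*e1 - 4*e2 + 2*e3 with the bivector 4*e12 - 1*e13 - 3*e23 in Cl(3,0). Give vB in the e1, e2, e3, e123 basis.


vB has grade-1 (vector) and grade-3 (trivector) parts: vB = (v _| B) + (v ^ B).
Vector part <vB>_1:
  e1: -v2*b12 - v3*b13 = -(-4)*(4) - (2)*(-1) = 18
  e2: v1*b12 - v3*b23 = (1)*(4) - (2)*(-3) = 10
  e3: v1*b13 + v2*b23 = (1)*(-1) + (-4)*(-3) = 11
Trivector part <vB>_3:
  e123: v1*b23 - v2*b13 + v3*b12 = (1)*(-3) - (-4)*(-1) + (2)*(4) = 1
vB = 18*e1 + 10*e2 + 11*e3 + 1*e123


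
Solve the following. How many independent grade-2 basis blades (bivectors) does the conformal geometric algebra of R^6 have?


The conformal model of R^6 uses Cl(7,1) with m = 6 + 2 = 8 generators.
Number of grade-2 blades = C(m, 2) = C(8, 2)
= 8*7/2 = 28


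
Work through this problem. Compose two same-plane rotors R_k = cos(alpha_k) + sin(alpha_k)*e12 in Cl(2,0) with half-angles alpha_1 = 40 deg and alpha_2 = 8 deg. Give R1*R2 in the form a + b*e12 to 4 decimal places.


Same-plane rotors commute and their half-angles add:
R1*R2 = cos(a1 + a2) + sin(a1 + a2)*e12.
a1 + a2 = 40 + 8 = 48 deg
cos(48 deg) = 0.6691
sin(48 deg) = 0.7431
R1*R2 = 0.6691 + 0.7431*e12


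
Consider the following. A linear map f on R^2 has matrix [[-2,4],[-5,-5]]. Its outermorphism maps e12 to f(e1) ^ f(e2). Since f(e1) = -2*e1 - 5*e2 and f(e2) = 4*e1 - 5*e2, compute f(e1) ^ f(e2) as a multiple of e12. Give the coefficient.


The outermorphism of a linear map f sends e1^e2 to f(e1)^f(e2).
f(e1) = -2*e1 - 5*e2
f(e2) = 4*e1 - 5*e2
f(e1) ^ f(e2) = (-2*e1 - 5*e2) ^ (4*e1 - 5*e2)
= (-2)*(-5)*e12 + (-5)*4*e21
= (10 - (-20))*e12
= 30*e12
Coefficient = 30


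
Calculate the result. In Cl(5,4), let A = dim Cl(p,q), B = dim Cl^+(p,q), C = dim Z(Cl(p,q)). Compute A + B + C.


n = 5 + 4 = 9
Total dim = 2^9 = 512
Even subalgebra dim = 2^8 = 256
n is odd, so center dim = 2
Sum = 512 + 256 + 2 = 770


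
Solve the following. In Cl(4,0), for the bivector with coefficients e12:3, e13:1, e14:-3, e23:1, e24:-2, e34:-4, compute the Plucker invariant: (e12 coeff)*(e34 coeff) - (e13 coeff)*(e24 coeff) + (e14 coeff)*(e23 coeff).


Plucker relation: af - be + cd
a*f = 3*(-4) = -12
b*e = 1*(-2) = -2
c*d = (-3)*1 = -3
af - be + cd = -12 - (-2) + (-3)
= -13


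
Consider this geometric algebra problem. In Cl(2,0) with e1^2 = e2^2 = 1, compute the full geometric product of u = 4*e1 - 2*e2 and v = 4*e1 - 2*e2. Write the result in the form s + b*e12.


Expand: (4*e1 - 2*e2)(4*e1 - 2*e2)
= 4*4*e1e1 + 4*(-2)*e1e2 + (-2)*4*e2e1 + (-2)*(-2)*e2e2
Using e1^2 = e2^2 = 1, e2e1 = -e1e2:
Scalar part s = 4*4 + (-2)*(-2) = 16 + 4 = 20
Bivector part b = 4*(-2) - (-2)*4 = -8 - (-8) = 0
uv = 20 + 0*e12


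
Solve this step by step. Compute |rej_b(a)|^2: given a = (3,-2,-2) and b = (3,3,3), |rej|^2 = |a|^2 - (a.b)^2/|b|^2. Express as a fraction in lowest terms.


|a|^2 = 3^2 + (-2)^2 + (-2)^2 = 17
|b|^2 = 3^2 + 3^2 + 3^2 = 27
a . b = 3*3 + (-2)*3 + (-2)*3 = -3
(a.b)^2 = (-3)^2 = 9
|rej|^2 = 17 - 9/27
= (459 - 9)/27
= 450/27
In lowest terms: 50/3


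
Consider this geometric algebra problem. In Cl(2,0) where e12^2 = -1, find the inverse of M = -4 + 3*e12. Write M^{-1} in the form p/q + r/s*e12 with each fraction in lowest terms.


M = -4 + 3*e12, where e12^2 = -1.
Since M commutes with its reverse ~M = a - b*e12, M * ~M = a^2 - b^2*e12^2 = a^2 + b^2.
So M^{-1} = ~M / (a^2 + b^2) = (a - b*e12)/(a^2 + b^2).
a^2 + b^2 = 16 + 9 = 25
Scalar part = -4/25 = -4/25
Bivector coeff = -3/25 = -3/25
M^{-1} = -4/25 - 3/25*e12


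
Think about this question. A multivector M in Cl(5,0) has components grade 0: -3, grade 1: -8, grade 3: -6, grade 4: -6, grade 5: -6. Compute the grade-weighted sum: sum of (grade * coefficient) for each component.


Grade-weighted sum = sum of grade_k * coefficient_k
0*(-3) = 0
1*(-8) = -8
3*(-6) = -18
4*(-6) = -24
5*(-6) = -30
Total = 0 + (-8) + (-18) + (-24) + (-30) = -80


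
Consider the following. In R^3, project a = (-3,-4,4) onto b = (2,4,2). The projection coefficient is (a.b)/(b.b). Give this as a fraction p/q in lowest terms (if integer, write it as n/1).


Projection coefficient = (a . b) / (b . b)
a . b = (-3)*2 + (-4)*4 + 4*2
= -6 + (-16) + 8 = -14
b . b = 2^2 + 4^2 + 2^2
= 4 + 16 + 4 = 24
Coefficient = -14/24
In lowest terms: -7/12


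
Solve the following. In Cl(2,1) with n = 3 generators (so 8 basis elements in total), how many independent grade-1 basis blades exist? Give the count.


Number of grade-k basis blades in Cl(p,q) with n = p + q is C(n, k).
n = 2 + 1 = 3
C(3, 1) = 3! / (1! * 2!)
= 6 / (1 * 2)
= 3


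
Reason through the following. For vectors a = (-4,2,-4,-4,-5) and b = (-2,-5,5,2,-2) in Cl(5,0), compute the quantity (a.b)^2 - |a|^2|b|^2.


a . b = (-4)*(-2) + 2*(-5) + (-4)*5 + (-4)*2 + (-5)*(-2)
= 8 + (-10) + (-20) + (-8) + 10 = -20
|a|^2 = (-4)^2 + 2^2 + (-4)^2 + (-4)^2 + (-5)^2 = 77
|b|^2 = (-2)^2 + (-5)^2 + 5^2 + 2^2 + (-2)^2 = 62
(a.b)^2 = (-20)^2 = 400
|a|^2 * |b|^2 = 77 * 62 = 4774
Result = 400 - 4774 = -4374


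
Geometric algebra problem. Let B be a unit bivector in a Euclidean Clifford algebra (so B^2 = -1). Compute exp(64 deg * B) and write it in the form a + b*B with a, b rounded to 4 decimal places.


For a unit bivector B with B^2 = -1, the exponential series gives
e^(theta*B) = cos(theta) + sin(theta)*B (the GA analogue of Euler's formula).
theta = 64 degrees = 1.117011 rad
cos(64 deg) = 0.4384
sin(64 deg) = 0.8988
exp(theta*B) = 0.4384 + 0.8988*B


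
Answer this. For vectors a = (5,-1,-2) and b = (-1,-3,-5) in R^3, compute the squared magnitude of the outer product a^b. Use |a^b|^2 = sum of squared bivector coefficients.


a wedge b = (a1*b2 - a2*b1)*e12 + (a1*b3 - a3*b1)*e13 + (a2*b3 - a3*b2)*e23
e12 coeff: 5*(-3) - (-1)*(-1) = -15 - 1 = -16
e13 coeff: 5*(-5) - (-2)*(-1) = -25 - 2 = -27
e23 coeff: (-1)*(-5) - (-2)*(-3) = 5 - 6 = -1
|a wedge b|^2 = (-16)^2 + (-27)^2 + (-1)^2
= 256 + 729 + 1
= 986


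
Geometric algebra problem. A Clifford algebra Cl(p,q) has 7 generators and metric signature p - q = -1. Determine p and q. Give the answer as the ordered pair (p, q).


We need p + q = 7 and p - q = -1.
Adding: 2p = 7 + (-1) = 6, so p = 3.
Then q = 7 - 3 = 4.
(p, q) = (3, 4)


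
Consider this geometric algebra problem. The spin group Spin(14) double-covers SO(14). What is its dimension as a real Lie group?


Spin(n) double-covers SO(n); both have Lie algebra so(n) of dimension n(n-1)/2.
n = 14
n(n-1) = 14 * 13 = 182
dim Spin(14) = 182/2 = 91


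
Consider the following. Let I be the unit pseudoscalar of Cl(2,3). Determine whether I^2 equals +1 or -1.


The pseudoscalar I = e1...e_n (product of all n generators) of Cl(p,q) satisfies I^2 = (-1)^(q + n(n-1)/2).
p = 2, q = 3, n = p + q = 5
n(n-1)/2 = 5 * 4 / 2 = 10
Exponent = q + n(n-1)/2 = 3 + 10 = 13
I^2 = (-1)^13 = -1


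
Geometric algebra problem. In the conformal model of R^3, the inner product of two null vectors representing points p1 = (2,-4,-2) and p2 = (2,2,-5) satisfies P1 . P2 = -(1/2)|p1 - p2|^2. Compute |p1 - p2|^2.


p1 - p2 = (0, -6, 3)
|p1 - p2|^2 = 0^2 + (-6)^2 + 3^2
= 0 + 36 + 9
= 45


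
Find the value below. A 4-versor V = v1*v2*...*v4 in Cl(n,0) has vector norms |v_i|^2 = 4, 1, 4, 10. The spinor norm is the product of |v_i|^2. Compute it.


Spinor norm N(V) = |v1|^2 * |v2|^2 * ... * |v4|^2
= 4 * 1 * 4 * 10
Running product: 4, 4, 16, 160
N(V) = 160


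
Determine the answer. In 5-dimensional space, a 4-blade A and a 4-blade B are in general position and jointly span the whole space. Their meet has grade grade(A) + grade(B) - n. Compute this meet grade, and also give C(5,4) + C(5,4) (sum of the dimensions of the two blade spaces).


Meet grade = grade(A) + grade(B) - n
= 4 + 4 - 5 = 3
C(5,4) = 5
C(5,4) = 5
dim_A + dim_B = 5 + 5 = 10


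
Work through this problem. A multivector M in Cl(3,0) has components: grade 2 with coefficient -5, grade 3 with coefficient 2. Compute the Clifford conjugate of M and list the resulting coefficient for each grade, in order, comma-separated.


Clifford conjugate sign for grade k: (-1)^(k(k+1)/2)
Grade 2: (-1)^(2*3/2) = (-1)^3 = -1, coeff -5 -> 5
Grade 3: (-1)^(3*4/2) = (-1)^6 = 1, coeff 2 -> 2
Conjugated coefficients: 5, 2


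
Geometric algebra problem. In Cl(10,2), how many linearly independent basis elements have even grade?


Even subalgebra dimension = 2^(n-1)
n = 10 + 2 = 12
2^(12 - 1) = 2^11 = 2048
Verification: sum of C(12,k) for even k = 1 + 66 + 495 + 924 + 495 + 66 + 1 = 2048
Result = 2048


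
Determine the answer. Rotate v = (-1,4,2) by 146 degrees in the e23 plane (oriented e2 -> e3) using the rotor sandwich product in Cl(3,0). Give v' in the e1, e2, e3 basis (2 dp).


Rotor R = cos(73deg) - sin(73deg)*e23
Rotation angle theta = 2 * 73 = 146 degrees in the e23 plane (e2 -> e3).
The component perpendicular to the plane (e1) is invariant: v'_1 = v1 = -1.00
cos(146deg) = -0.8290, sin(146deg) = 0.5592
v'_2 = v2*cos(theta) - v3*sin(theta) = 4*(-0.8290) - 2*0.5592 = -4.43
v'_3 = v2*sin(theta) + v3*cos(theta) = 4*0.5592 + 2*(-0.8290) = 0.58
v' = -1.00*e1 - 4.43*e2 + 0.58*e3


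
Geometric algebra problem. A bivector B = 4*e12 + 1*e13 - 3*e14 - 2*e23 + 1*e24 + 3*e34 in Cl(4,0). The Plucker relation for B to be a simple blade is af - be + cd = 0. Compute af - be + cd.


Plucker relation: af - be + cd
a*f = 4*3 = 12
b*e = 1*1 = 1
c*d = (-3)*(-2) = 6
af - be + cd = 12 - 1 + 6
= 17


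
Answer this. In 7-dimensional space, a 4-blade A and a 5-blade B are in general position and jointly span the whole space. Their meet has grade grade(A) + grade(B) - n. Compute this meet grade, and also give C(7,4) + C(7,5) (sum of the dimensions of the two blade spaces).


Meet grade = grade(A) + grade(B) - n
= 4 + 5 - 7 = 2
C(7,4) = 35
C(7,5) = 21
dim_A + dim_B = 35 + 21 = 56


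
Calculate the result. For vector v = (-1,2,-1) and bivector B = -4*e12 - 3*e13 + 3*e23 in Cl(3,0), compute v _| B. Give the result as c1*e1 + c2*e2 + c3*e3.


Left contraction v _| B = <vB>_1 (grade-1 part of the geometric product vB).
Using e1_|e12 = e2, e2_|e12 = -e1, e1_|e13 = e3, e3_|e13 = -e1, e2_|e23 = e3, e3_|e23 = -e2:
e1 coeff: -v2*b12 - v3*b13 = -(2)*(-4) - (-1)*(-3) = 5
e2 coeff: v1*b12 - v3*b23 = (-1)*(-4) - (-1)*(3) = 7
e3 coeff: v1*b13 + v2*b23 = (-1)*(-3) + (2)*(3) = 9
v _| B = 5*e1 + 7*e2 + 9*e3


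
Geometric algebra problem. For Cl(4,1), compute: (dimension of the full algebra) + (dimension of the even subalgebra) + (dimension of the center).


n = 4 + 1 = 5
Total dim = 2^5 = 32
Even subalgebra dim = 2^4 = 16
n is odd, so center dim = 2
Sum = 32 + 16 + 2 = 50


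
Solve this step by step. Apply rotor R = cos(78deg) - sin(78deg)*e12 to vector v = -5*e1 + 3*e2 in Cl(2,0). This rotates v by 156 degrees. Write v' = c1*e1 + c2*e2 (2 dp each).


Rotor R = cos(78deg) - sin(78deg)*e12
Rotation angle theta = 2 * 78 = 156 degrees
v' = R*v*~R rotates v by theta.
cos(156deg) = -0.9135, sin(156deg) = 0.4067
v'_1 = -5*cos(156deg) - 3*sin(156deg)
= -5*(-0.9135) - 3*0.4067
= 3.35
v'_2 = -5*sin(156deg) + 3*cos(156deg)
= -5*0.4067 + 3*(-0.9135)
= -4.77
v' = 3.35*e1 - 4.77*e2


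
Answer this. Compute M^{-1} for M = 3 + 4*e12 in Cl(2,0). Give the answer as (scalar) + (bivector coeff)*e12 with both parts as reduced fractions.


M = 3 + 4*e12, where e12^2 = -1.
Since M commutes with its reverse ~M = a - b*e12, M * ~M = a^2 - b^2*e12^2 = a^2 + b^2.
So M^{-1} = ~M / (a^2 + b^2) = (a - b*e12)/(a^2 + b^2).
a^2 + b^2 = 9 + 16 = 25
Scalar part = 3/25 = 3/25
Bivector coeff = -4/25 = -4/25
M^{-1} = 3/25 - 4/25*e12


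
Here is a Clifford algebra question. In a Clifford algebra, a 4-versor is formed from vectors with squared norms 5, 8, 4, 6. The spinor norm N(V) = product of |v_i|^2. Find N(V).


Spinor norm N(V) = |v1|^2 * |v2|^2 * ... * |v4|^2
= 5 * 8 * 4 * 6
Running product: 5, 40, 160, 960
N(V) = 960


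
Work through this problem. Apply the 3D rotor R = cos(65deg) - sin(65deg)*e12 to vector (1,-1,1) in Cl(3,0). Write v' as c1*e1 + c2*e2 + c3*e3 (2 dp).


Rotor R = cos(65deg) - sin(65deg)*e12
Rotation angle theta = 2 * 65 = 130 degrees in the e12 plane (e1 -> e2).
The component perpendicular to the plane (e3) is invariant: v'_3 = v3 = 1.00
cos(130deg) = -0.6428, sin(130deg) = 0.7660
v'_1 = v1*cos(theta) - v2*sin(theta) = 1*(-0.6428) - (-1)*0.7660 = 0.12
v'_2 = v1*sin(theta) + v2*cos(theta) = 1*0.7660 + (-1)*(-0.6428) = 1.41
v' = 0.12*e1 + 1.41*e2 + 1.00*e3


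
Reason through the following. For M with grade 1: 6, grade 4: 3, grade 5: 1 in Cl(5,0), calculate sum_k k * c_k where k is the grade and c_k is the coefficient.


Grade-weighted sum = sum of grade_k * coefficient_k
1*6 = 6
4*3 = 12
5*1 = 5
Total = 6 + 12 + 5 = 23


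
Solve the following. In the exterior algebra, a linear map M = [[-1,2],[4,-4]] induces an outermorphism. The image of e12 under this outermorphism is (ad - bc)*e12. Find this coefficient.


The outermorphism of a linear map f sends e1^e2 to f(e1)^f(e2).
f(e1) = -1*e1 + 4*e2
f(e2) = 2*e1 - 4*e2
f(e1) ^ f(e2) = (-1*e1 + 4*e2) ^ (2*e1 - 4*e2)
= (-1)*(-4)*e12 + 4*2*e21
= (4 - 8)*e12
= -4*e12
Coefficient = -4


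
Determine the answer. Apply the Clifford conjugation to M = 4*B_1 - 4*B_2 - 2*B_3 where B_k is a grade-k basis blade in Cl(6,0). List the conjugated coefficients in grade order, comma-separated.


Clifford conjugate sign for grade k: (-1)^(k(k+1)/2)
Grade 1: (-1)^(1*2/2) = (-1)^1 = -1, coeff 4 -> -4
Grade 2: (-1)^(2*3/2) = (-1)^3 = -1, coeff -4 -> 4
Grade 3: (-1)^(3*4/2) = (-1)^6 = 1, coeff -2 -> -2
Conjugated coefficients: -4, 4, -2


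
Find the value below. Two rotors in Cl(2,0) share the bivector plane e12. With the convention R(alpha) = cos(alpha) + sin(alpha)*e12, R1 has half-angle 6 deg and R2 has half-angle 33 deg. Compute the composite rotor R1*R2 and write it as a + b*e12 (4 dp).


Same-plane rotors commute and their half-angles add:
R1*R2 = cos(a1 + a2) + sin(a1 + a2)*e12.
a1 + a2 = 6 + 33 = 39 deg
cos(39 deg) = 0.7771
sin(39 deg) = 0.6293
R1*R2 = 0.7771 + 0.6293*e12


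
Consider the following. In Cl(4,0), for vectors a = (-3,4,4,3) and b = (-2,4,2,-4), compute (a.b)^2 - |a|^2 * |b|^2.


a . b = (-3)*(-2) + 4*4 + 4*2 + 3*(-4)
= 6 + 16 + 8 + (-12) = 18
|a|^2 = (-3)^2 + 4^2 + 4^2 + 3^2 = 50
|b|^2 = (-2)^2 + 4^2 + 2^2 + (-4)^2 = 40
(a.b)^2 = 18^2 = 324
|a|^2 * |b|^2 = 50 * 40 = 2000
Result = 324 - 2000 = -1676


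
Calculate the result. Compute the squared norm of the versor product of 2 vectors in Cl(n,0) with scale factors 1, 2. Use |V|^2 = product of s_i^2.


Each vector v_i has |v_i|^2 = s_i^2
Squared scales: 1^2 = 1, 2^2 = 4
|V|^2 = 1 * 4
= 4


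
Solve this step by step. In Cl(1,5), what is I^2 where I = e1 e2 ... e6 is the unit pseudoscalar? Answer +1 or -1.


The pseudoscalar I = e1...e_n (product of all n generators) of Cl(p,q) satisfies I^2 = (-1)^(q + n(n-1)/2).
p = 1, q = 5, n = p + q = 6
n(n-1)/2 = 6 * 5 / 2 = 15
Exponent = q + n(n-1)/2 = 5 + 15 = 20
I^2 = (-1)^20 = +1


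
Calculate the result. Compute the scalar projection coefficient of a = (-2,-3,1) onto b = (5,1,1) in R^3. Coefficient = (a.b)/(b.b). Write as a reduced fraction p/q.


Projection coefficient = (a . b) / (b . b)
a . b = (-2)*5 + (-3)*1 + 1*1
= -10 + (-3) + 1 = -12
b . b = 5^2 + 1^2 + 1^2
= 25 + 1 + 1 = 27
Coefficient = -12/27
In lowest terms: -4/9


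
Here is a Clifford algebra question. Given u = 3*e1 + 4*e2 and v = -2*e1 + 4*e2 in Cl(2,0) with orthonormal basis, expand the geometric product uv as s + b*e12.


Expand: (3*e1 + 4*e2)(-2*e1 + 4*e2)
= 3*(-2)*e1e1 + 3*4*e1e2 + 4*(-2)*e2e1 + 4*4*e2e2
Using e1^2 = e2^2 = 1, e2e1 = -e1e2:
Scalar part s = 3*(-2) + 4*4 = -6 + 16 = 10
Bivector part b = 3*4 - 4*(-2) = 12 - (-8) = 20
uv = 10 + 20*e12


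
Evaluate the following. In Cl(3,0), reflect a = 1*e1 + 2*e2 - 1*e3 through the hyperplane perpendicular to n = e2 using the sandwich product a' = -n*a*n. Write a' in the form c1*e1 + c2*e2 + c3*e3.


Reflection formula: a' = -n*a*n, with n = e2 (unit vector, n^2 = 1).
For reflection through hyperplane perp to e2:
The component along e2 flips sign, others stay.
a = (1, 2, -1)
a' = (1, -2, -1)
a' = 1*e1 - 2*e2 - 1*e3


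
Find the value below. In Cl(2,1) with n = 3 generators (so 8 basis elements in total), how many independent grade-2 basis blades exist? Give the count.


Number of grade-k basis blades in Cl(p,q) with n = p + q is C(n, k).
n = 2 + 1 = 3
C(3, 2) = 3! / (2! * 1!)
= 6 / (2 * 1)
= 3


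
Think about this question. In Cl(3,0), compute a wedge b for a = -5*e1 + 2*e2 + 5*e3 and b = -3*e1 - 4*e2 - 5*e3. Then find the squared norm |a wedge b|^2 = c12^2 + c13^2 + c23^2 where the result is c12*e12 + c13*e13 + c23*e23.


a wedge b = (a1*b2 - a2*b1)*e12 + (a1*b3 - a3*b1)*e13 + (a2*b3 - a3*b2)*e23
e12 coeff: (-5)*(-4) - 2*(-3) = 20 - (-6) = 26
e13 coeff: (-5)*(-5) - 5*(-3) = 25 - (-15) = 40
e23 coeff: 2*(-5) - 5*(-4) = -10 - (-20) = 10
|a wedge b|^2 = 26^2 + 40^2 + 10^2
= 676 + 1600 + 100
= 2376


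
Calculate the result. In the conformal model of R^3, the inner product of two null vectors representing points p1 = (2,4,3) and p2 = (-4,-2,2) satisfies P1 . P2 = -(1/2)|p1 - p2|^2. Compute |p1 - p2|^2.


p1 - p2 = (6, 6, 1)
|p1 - p2|^2 = 6^2 + 6^2 + 1^2
= 36 + 36 + 1
= 73


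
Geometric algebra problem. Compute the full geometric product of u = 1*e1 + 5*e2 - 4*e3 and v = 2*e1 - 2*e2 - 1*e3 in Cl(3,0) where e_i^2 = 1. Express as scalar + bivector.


In Cl(3,0): e_i^2 = 1, e_ie_j = -e_je_i for i != j.
Scalar part = u . v = 1*2 + 5*(-2) + (-4)*(-1)
= 2 + (-10) + 4 = -4
e12 coeff = 1*(-2) - 5*2 = -2 - 10 = -12
e13 coeff = 1*(-1) - (-4)*2 = -1 - (-8) = 7
e23 coeff = 5*(-1) - (-4)*(-2) = -5 - 8 = -13
uv = -4 - 12*e12 + 7*e13 - 13*e23


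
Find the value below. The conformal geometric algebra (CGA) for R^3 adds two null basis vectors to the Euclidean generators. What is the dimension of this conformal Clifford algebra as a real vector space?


The conformal model of R^3 uses Cl(4,1): the 3 Euclidean generators plus two extra orthogonal generators e+ (e+^2 = +1) and e- (e-^2 = -1), from which the null vectors e0, einf are built.
Number of generators m = 3 + 2 = 5.
dim Cl(p,q) = 2^m = 2^5 = 32


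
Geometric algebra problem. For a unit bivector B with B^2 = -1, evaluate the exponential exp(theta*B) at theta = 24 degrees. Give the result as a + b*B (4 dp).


For a unit bivector B with B^2 = -1, the exponential series gives
e^(theta*B) = cos(theta) + sin(theta)*B (the GA analogue of Euler's formula).
theta = 24 degrees = 0.418879 rad
cos(24 deg) = 0.9135
sin(24 deg) = 0.4067
exp(theta*B) = 0.9135 + 0.4067*B


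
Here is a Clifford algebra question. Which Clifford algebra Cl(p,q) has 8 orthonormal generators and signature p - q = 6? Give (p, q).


We need p + q = 8 and p - q = 6.
Adding: 2p = 8 + 6 = 14, so p = 7.
Then q = 8 - 7 = 1.
(p, q) = (7, 1)


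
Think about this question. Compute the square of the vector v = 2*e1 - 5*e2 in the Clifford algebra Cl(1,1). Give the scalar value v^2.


v^2 = sum of c_i^2 * e_i^2
Positive signature terms (e_i^2 = +1): 2^2 = 4
Negative signature terms (e_j^2 = -1): (-5)^2 = 25
v^2 = 4 - 25 = -21


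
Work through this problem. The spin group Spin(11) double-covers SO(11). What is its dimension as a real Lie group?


Spin(n) double-covers SO(n); both have Lie algebra so(n) of dimension n(n-1)/2.
n = 11
n(n-1) = 11 * 10 = 110
dim Spin(11) = 110/2 = 55


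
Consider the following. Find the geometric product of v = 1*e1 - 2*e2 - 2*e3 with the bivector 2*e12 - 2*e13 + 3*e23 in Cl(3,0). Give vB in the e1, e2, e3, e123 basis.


vB has grade-1 (vector) and grade-3 (trivector) parts: vB = (v _| B) + (v ^ B).
Vector part <vB>_1:
  e1: -v2*b12 - v3*b13 = -(-2)*(2) - (-2)*(-2) = 0
  e2: v1*b12 - v3*b23 = (1)*(2) - (-2)*(3) = 8
  e3: v1*b13 + v2*b23 = (1)*(-2) + (-2)*(3) = -8
Trivector part <vB>_3:
  e123: v1*b23 - v2*b13 + v3*b12 = (1)*(3) - (-2)*(-2) + (-2)*(2) = -5
vB = 0*e1 + 8*e2 - 8*e3 - 5*e123


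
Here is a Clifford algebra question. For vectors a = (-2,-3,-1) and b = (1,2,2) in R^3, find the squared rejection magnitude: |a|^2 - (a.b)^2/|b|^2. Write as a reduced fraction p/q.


|a|^2 = (-2)^2 + (-3)^2 + (-1)^2 = 14
|b|^2 = 1^2 + 2^2 + 2^2 = 9
a . b = (-2)*1 + (-3)*2 + (-1)*2 = -10
(a.b)^2 = (-10)^2 = 100
|rej|^2 = 14 - 100/9
= (126 - 100)/9
= 26/9
In lowest terms: 26/9


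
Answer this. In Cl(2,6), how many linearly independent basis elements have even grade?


Even subalgebra dimension = 2^(n-1)
n = 2 + 6 = 8
2^(8 - 1) = 2^7 = 128
Verification: sum of C(8,k) for even k = 1 + 28 + 70 + 28 + 1 = 128
Result = 128


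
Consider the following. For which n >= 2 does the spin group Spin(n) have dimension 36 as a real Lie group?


dim Spin(n) = dim so(n) = n(n-1)/2.
Solve n(n-1)/2 = 36, i.e. n^2 - n - 72 = 0.
Discriminant = 1 + 8*36 = 289
n = (1 + sqrt(289))/2 = (1 + 17)/2 = 9


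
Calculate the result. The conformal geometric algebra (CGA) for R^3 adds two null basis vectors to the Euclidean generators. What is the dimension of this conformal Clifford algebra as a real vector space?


The conformal model of R^3 uses Cl(4,1): the 3 Euclidean generators plus two extra orthogonal generators e+ (e+^2 = +1) and e- (e-^2 = -1), from which the null vectors e0, einf are built.
Number of generators m = 3 + 2 = 5.
dim Cl(p,q) = 2^m = 2^5 = 32


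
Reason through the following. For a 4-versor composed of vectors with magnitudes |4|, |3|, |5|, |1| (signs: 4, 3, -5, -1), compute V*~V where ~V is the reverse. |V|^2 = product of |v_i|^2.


Each vector v_i has |v_i|^2 = s_i^2
Squared scales: 4^2 = 16, 3^2 = 9, (-5)^2 = 25, (-1)^2 = 1
|V|^2 = 16 * 9 * 25 * 1
= 3600


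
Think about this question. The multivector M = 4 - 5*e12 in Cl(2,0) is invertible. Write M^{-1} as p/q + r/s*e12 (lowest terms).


M = 4 - 5*e12, where e12^2 = -1.
Since M commutes with its reverse ~M = a - b*e12, M * ~M = a^2 - b^2*e12^2 = a^2 + b^2.
So M^{-1} = ~M / (a^2 + b^2) = (a - b*e12)/(a^2 + b^2).
a^2 + b^2 = 16 + 25 = 41
Scalar part = 4/41 = 4/41
Bivector coeff = 5/41 = 5/41
M^{-1} = 4/41 + 5/41*e12


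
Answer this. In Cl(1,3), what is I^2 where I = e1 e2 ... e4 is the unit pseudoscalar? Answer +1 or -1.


The pseudoscalar I = e1...e_n (product of all n generators) of Cl(p,q) satisfies I^2 = (-1)^(q + n(n-1)/2).
p = 1, q = 3, n = p + q = 4
n(n-1)/2 = 4 * 3 / 2 = 6
Exponent = q + n(n-1)/2 = 3 + 6 = 9
I^2 = (-1)^9 = -1


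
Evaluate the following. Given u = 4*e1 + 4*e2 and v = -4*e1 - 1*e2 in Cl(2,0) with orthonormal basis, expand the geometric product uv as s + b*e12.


Expand: (4*e1 + 4*e2)(-4*e1 - 1*e2)
= 4*(-4)*e1e1 + 4*(-1)*e1e2 + 4*(-4)*e2e1 + 4*(-1)*e2e2
Using e1^2 = e2^2 = 1, e2e1 = -e1e2:
Scalar part s = 4*(-4) + 4*(-1) = -16 + (-4) = -20
Bivector part b = 4*(-1) - 4*(-4) = -4 - (-16) = 12
uv = -20 + 12*e12


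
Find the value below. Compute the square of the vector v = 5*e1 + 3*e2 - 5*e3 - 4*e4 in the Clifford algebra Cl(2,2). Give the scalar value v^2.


v^2 = sum of c_i^2 * e_i^2
Positive signature terms (e_i^2 = +1): 5^2 + 3^2 = 34
Negative signature terms (e_j^2 = -1): (-5)^2 + (-4)^2 = 41
v^2 = 34 - 41 = -7


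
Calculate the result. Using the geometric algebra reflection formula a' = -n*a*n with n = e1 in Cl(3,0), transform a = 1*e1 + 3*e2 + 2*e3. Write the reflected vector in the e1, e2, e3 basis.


Reflection formula: a' = -n*a*n, with n = e1 (unit vector, n^2 = 1).
For reflection through hyperplane perp to e1:
The component along e1 flips sign, others stay.
a = (1, 3, 2)
a' = (-1, 3, 2)
a' = -1*e1 + 3*e2 + 2*e3


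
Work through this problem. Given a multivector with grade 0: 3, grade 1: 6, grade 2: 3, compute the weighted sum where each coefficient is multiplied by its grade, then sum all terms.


Grade-weighted sum = sum of grade_k * coefficient_k
0*3 = 0
1*6 = 6
2*3 = 6
Total = 0 + 6 + 6 = 12


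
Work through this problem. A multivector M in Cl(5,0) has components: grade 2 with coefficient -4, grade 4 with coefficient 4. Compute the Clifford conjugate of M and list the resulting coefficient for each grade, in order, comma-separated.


Clifford conjugate sign for grade k: (-1)^(k(k+1)/2)
Grade 2: (-1)^(2*3/2) = (-1)^3 = -1, coeff -4 -> 4
Grade 4: (-1)^(4*5/2) = (-1)^10 = 1, coeff 4 -> 4
Conjugated coefficients: 4, 4


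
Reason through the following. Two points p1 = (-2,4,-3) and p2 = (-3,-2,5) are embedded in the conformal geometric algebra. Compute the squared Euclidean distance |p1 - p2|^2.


p1 - p2 = (1, 6, -8)
|p1 - p2|^2 = 1^2 + 6^2 + (-8)^2
= 1 + 36 + 64
= 101


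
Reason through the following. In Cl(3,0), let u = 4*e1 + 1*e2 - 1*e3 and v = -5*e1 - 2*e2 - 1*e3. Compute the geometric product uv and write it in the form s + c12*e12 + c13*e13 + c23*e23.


In Cl(3,0): e_i^2 = 1, e_ie_j = -e_je_i for i != j.
Scalar part = u . v = 4*(-5) + 1*(-2) + (-1)*(-1)
= -20 + (-2) + 1 = -21
e12 coeff = 4*(-2) - 1*(-5) = -8 - (-5) = -3
e13 coeff = 4*(-1) - (-1)*(-5) = -4 - 5 = -9
e23 coeff = 1*(-1) - (-1)*(-2) = -1 - 2 = -3
uv = -21 - 3*e12 - 9*e13 - 3*e23


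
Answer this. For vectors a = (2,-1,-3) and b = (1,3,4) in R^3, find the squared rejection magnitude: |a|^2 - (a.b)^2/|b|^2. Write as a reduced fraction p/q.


|a|^2 = 2^2 + (-1)^2 + (-3)^2 = 14
|b|^2 = 1^2 + 3^2 + 4^2 = 26
a . b = 2*1 + (-1)*3 + (-3)*4 = -13
(a.b)^2 = (-13)^2 = 169
|rej|^2 = 14 - 169/26
= (364 - 169)/26
= 195/26
In lowest terms: 15/2


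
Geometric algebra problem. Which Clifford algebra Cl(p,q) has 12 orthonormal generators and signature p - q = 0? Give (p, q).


We need p + q = 12 and p - q = 0.
Adding: 2p = 12 + 0 = 12, so p = 6.
Then q = 12 - 6 = 6.
(p, q) = (6, 6)
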